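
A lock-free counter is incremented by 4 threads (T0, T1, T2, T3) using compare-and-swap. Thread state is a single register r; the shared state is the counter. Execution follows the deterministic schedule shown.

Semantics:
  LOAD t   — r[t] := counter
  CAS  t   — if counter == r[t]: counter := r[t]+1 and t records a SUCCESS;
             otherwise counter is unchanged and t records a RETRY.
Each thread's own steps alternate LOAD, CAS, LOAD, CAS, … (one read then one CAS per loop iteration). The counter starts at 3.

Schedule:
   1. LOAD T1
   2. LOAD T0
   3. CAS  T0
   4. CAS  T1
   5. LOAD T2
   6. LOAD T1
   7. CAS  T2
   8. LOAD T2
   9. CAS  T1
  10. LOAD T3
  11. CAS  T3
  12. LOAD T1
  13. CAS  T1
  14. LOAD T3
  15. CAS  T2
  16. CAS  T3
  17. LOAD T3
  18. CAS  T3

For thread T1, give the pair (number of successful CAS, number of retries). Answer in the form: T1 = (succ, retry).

T1 = (1, 2)

[1] T1.load  rd  (counter 3, T1.r 3)
[2] T0.load  rd  (counter 3, T0.r 3)
[3] T0.cas  hit  (counter 4, T0.r 3)
[4] T1.cas  miss  (counter 4, T1.r 3)
[5] T2.load  rd  (counter 4, T2.r 4)
[6] T1.load  rd  (counter 4, T1.r 4)
[7] T2.cas  hit  (counter 5, T2.r 4)
[8] T2.load  rd  (counter 5, T2.r 5)
[9] T1.cas  miss  (counter 5, T1.r 4)
[10] T3.load  rd  (counter 5, T3.r 5)
[11] T3.cas  hit  (counter 6, T3.r 5)
[12] T1.load  rd  (counter 6, T1.r 6)
[13] T1.cas  hit  (counter 7, T1.r 6)
[14] T3.load  rd  (counter 7, T3.r 7)
[15] T2.cas  miss  (counter 7, T2.r 5)
[16] T3.cas  hit  (counter 8, T3.r 7)
[17] T3.load  rd  (counter 8, T3.r 8)
[18] T3.cas  hit  (counter 9, T3.r 8)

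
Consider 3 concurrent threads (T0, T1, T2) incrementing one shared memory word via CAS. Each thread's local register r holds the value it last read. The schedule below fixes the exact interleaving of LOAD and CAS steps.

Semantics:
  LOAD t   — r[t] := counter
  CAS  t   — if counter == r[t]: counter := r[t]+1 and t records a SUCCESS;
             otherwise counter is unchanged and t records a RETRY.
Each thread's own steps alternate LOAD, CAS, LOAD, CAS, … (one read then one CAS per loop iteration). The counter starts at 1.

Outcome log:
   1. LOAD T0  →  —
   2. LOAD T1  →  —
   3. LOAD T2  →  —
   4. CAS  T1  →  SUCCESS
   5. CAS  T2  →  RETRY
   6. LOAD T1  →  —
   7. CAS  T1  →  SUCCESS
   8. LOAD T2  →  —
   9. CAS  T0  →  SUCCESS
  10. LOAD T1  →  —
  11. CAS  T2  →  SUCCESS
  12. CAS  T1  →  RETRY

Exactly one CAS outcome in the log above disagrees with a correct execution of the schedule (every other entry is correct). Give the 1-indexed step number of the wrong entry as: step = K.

Correct run:
   1) LOAD T0:  M=1  r_T0=1
   2) LOAD T1:  M=1  r_T1=1
   3) LOAD T2:  M=1  r_T2=1
   4) CAS  T1:  M=2  r_T1=1 ✓
   5) CAS  T2:  M=2  r_T2=1 ✗
   6) LOAD T1:  M=2  r_T1=2
   7) CAS  T1:  M=3  r_T1=2 ✓
   8) LOAD T2:  M=3  r_T2=3
   9) CAS  T0:  M=3  r_T0=1 ✗
  10) LOAD T1:  M=3  r_T1=3
  11) CAS  T2:  M=4  r_T2=3 ✓
  12) CAS  T1:  M=4  r_T1=3 ✗
Flip is step 9.

step = 9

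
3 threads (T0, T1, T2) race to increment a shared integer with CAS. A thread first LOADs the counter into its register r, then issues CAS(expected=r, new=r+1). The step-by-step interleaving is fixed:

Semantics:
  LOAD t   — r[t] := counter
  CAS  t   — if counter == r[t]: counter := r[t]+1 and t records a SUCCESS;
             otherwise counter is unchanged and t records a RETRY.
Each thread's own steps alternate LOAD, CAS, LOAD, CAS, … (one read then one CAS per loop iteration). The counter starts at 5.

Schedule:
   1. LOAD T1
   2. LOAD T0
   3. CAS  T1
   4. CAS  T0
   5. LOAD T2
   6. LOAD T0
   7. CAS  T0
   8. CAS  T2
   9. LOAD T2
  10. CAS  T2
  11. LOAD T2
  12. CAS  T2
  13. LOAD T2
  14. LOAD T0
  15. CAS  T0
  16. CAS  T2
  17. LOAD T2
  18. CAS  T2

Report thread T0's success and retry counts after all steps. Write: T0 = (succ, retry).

T0 = (2, 1)

#1 T1 reads 5
#2 T0 reads 5
#3 T1 CAS(5→6) writes; counter now 6
#4 T0 CAS(5→6) fails; counter now 6
#5 T2 reads 6
#6 T0 reads 6
#7 T0 CAS(6→7) writes; counter now 7
#8 T2 CAS(6→7) fails; counter now 7
#9 T2 reads 7
#10 T2 CAS(7→8) writes; counter now 8
#11 T2 reads 8
#12 T2 CAS(8→9) writes; counter now 9
#13 T2 reads 9
#14 T0 reads 9
#15 T0 CAS(9→10) writes; counter now 10
#16 T2 CAS(9→10) fails; counter now 10
#17 T2 reads 10
#18 T2 CAS(10→11) writes; counter now 11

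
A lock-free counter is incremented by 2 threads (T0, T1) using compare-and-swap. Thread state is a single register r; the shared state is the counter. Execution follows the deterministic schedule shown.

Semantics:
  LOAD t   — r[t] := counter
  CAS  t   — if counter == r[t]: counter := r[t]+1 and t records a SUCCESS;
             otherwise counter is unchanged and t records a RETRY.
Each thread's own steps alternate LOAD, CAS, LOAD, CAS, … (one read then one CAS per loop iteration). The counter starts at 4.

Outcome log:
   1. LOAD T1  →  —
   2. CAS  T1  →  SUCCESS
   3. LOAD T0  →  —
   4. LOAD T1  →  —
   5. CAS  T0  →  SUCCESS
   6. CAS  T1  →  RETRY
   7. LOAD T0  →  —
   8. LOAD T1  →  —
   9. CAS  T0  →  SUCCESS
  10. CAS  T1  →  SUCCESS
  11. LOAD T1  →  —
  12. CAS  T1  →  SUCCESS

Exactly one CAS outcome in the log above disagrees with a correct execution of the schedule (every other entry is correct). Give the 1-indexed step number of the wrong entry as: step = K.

Re-executing:
#1 T1 reads 4
#2 T1 CAS(4→5) writes; counter now 5
#3 T0 reads 5
#4 T1 reads 5
#5 T0 CAS(5→6) writes; counter now 6
#6 T1 CAS(5→6) fails; counter now 6
#7 T0 reads 6
#8 T1 reads 6
#9 T0 CAS(6→7) writes; counter now 7
#10 T1 CAS(6→7) fails; counter now 7
#11 T1 reads 7
#12 T1 CAS(7→8) writes; counter now 8
Flip is step 10.

step = 10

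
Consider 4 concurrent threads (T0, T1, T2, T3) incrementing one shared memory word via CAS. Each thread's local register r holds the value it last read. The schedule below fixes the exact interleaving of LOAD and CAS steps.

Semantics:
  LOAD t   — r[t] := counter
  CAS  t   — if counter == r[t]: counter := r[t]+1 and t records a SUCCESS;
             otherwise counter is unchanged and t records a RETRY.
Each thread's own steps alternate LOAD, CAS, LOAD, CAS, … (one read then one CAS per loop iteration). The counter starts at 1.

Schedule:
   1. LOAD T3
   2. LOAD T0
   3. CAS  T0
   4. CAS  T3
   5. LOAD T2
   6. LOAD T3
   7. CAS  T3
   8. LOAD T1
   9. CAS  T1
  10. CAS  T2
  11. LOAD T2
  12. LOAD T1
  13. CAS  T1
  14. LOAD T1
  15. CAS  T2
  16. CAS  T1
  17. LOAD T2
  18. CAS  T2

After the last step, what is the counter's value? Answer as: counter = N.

counter = 7

1. LOAD T3 → mem=1 r[T3]=1 [LOAD]
2. LOAD T0 → mem=1 r[T0]=1 [LOAD]
3. CAS T0 → mem=2 r[T0]=1 [OK]
4. CAS T3 → mem=2 r[T3]=1 [RETRY]
5. LOAD T2 → mem=2 r[T2]=2 [LOAD]
6. LOAD T3 → mem=2 r[T3]=2 [LOAD]
7. CAS T3 → mem=3 r[T3]=2 [OK]
8. LOAD T1 → mem=3 r[T1]=3 [LOAD]
9. CAS T1 → mem=4 r[T1]=3 [OK]
10. CAS T2 → mem=4 r[T2]=2 [RETRY]
11. LOAD T2 → mem=4 r[T2]=4 [LOAD]
12. LOAD T1 → mem=4 r[T1]=4 [LOAD]
13. CAS T1 → mem=5 r[T1]=4 [OK]
14. LOAD T1 → mem=5 r[T1]=5 [LOAD]
15. CAS T2 → mem=5 r[T2]=4 [RETRY]
16. CAS T1 → mem=6 r[T1]=5 [OK]
17. LOAD T2 → mem=6 r[T2]=6 [LOAD]
18. CAS T2 → mem=7 r[T2]=6 [OK]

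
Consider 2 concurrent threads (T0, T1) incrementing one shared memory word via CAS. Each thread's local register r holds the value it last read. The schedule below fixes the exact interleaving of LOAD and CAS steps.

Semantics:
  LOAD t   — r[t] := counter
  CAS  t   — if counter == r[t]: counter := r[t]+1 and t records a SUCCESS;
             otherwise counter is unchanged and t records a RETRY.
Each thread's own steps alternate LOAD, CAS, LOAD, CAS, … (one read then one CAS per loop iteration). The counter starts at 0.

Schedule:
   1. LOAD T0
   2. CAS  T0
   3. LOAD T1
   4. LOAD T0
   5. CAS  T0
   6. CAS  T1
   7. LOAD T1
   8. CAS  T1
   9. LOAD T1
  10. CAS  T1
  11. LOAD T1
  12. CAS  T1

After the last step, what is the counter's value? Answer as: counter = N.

1. LOAD T0 → mem=0 r[T0]=0 [LOAD]
2. CAS T0 → mem=1 r[T0]=0 [OK]
3. LOAD T1 → mem=1 r[T1]=1 [LOAD]
4. LOAD T0 → mem=1 r[T0]=1 [LOAD]
5. CAS T0 → mem=2 r[T0]=1 [OK]
6. CAS T1 → mem=2 r[T1]=1 [RETRY]
7. LOAD T1 → mem=2 r[T1]=2 [LOAD]
8. CAS T1 → mem=3 r[T1]=2 [OK]
9. LOAD T1 → mem=3 r[T1]=3 [LOAD]
10. CAS T1 → mem=4 r[T1]=3 [OK]
11. LOAD T1 → mem=4 r[T1]=4 [LOAD]
12. CAS T1 → mem=5 r[T1]=4 [OK]

counter = 5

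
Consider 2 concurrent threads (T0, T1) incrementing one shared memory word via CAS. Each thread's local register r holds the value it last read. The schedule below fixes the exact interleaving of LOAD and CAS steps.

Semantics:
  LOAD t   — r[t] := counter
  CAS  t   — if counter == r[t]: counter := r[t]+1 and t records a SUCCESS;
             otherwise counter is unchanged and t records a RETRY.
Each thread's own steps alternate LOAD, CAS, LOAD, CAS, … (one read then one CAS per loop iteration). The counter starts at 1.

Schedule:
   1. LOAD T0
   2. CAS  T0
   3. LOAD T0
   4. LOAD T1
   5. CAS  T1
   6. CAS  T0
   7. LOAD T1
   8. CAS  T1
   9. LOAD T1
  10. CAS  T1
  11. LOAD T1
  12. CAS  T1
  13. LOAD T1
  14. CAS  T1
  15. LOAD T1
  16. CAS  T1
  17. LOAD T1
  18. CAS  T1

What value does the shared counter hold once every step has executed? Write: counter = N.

step 1: T0 LOAD ⇒ load; ctr=1 reg=1
step 2: T0 CAS ⇒ ok; ctr=2 reg=1
step 3: T0 LOAD ⇒ load; ctr=2 reg=2
step 4: T1 LOAD ⇒ load; ctr=2 reg=2
step 5: T1 CAS ⇒ ok; ctr=3 reg=2
step 6: T0 CAS ⇒ retry; ctr=3 reg=2
step 7: T1 LOAD ⇒ load; ctr=3 reg=3
step 8: T1 CAS ⇒ ok; ctr=4 reg=3
step 9: T1 LOAD ⇒ load; ctr=4 reg=4
step 10: T1 CAS ⇒ ok; ctr=5 reg=4
step 11: T1 LOAD ⇒ load; ctr=5 reg=5
step 12: T1 CAS ⇒ ok; ctr=6 reg=5
step 13: T1 LOAD ⇒ load; ctr=6 reg=6
step 14: T1 CAS ⇒ ok; ctr=7 reg=6
step 15: T1 LOAD ⇒ load; ctr=7 reg=7
step 16: T1 CAS ⇒ ok; ctr=8 reg=7
step 17: T1 LOAD ⇒ load; ctr=8 reg=8
step 18: T1 CAS ⇒ ok; ctr=9 reg=8

counter = 9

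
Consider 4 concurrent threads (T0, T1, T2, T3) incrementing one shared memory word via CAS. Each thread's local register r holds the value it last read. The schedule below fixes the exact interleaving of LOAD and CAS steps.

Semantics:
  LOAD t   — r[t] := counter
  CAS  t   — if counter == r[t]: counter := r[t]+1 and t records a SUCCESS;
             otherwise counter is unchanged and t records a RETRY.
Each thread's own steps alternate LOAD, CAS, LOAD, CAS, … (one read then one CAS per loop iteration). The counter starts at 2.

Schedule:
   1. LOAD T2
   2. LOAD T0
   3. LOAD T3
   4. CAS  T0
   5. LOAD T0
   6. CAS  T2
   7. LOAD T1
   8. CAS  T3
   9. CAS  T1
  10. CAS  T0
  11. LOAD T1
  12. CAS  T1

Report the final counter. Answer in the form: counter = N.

   1) LOAD T2:  M=2  r_T2=2
   2) LOAD T0:  M=2  r_T0=2
   3) LOAD T3:  M=2  r_T3=2
   4) CAS  T0:  M=3  r_T0=2 ✓
   5) LOAD T0:  M=3  r_T0=3
   6) CAS  T2:  M=3  r_T2=2 ✗
   7) LOAD T1:  M=3  r_T1=3
   8) CAS  T3:  M=3  r_T3=2 ✗
   9) CAS  T1:  M=4  r_T1=3 ✓
  10) CAS  T0:  M=4  r_T0=3 ✗
  11) LOAD T1:  M=4  r_T1=4
  12) CAS  T1:  M=5  r_T1=4 ✓

counter = 5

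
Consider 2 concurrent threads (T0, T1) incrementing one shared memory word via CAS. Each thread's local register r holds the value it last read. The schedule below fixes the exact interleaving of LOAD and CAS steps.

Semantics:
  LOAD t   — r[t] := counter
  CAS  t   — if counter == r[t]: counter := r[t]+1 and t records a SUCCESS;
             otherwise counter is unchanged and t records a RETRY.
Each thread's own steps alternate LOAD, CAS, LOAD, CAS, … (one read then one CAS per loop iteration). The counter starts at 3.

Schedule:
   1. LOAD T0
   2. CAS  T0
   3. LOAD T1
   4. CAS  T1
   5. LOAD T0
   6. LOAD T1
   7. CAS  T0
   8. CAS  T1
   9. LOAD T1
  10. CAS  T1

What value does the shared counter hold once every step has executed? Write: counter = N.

step 1: T0 LOAD ⇒ load; ctr=3 reg=3
step 2: T0 CAS ⇒ ok; ctr=4 reg=3
step 3: T1 LOAD ⇒ load; ctr=4 reg=4
step 4: T1 CAS ⇒ ok; ctr=5 reg=4
step 5: T0 LOAD ⇒ load; ctr=5 reg=5
step 6: T1 LOAD ⇒ load; ctr=5 reg=5
step 7: T0 CAS ⇒ ok; ctr=6 reg=5
step 8: T1 CAS ⇒ retry; ctr=6 reg=5
step 9: T1 LOAD ⇒ load; ctr=6 reg=6
step 10: T1 CAS ⇒ ok; ctr=7 reg=6

counter = 7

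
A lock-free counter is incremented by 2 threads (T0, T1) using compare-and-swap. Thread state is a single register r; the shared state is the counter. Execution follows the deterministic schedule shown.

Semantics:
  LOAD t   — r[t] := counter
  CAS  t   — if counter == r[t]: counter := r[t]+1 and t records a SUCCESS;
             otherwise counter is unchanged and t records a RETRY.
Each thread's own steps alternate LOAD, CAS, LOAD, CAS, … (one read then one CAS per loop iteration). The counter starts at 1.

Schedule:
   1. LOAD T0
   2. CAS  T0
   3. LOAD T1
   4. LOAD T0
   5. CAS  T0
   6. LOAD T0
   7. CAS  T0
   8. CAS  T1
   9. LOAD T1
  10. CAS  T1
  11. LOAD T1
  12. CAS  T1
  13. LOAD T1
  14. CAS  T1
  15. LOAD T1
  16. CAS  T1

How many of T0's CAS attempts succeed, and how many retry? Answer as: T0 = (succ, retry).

T0 = (3, 0)

   1) LOAD T0:  M=1  r_T0=1
   2) CAS  T0:  M=2  r_T0=1 ✓
   3) LOAD T1:  M=2  r_T1=2
   4) LOAD T0:  M=2  r_T0=2
   5) CAS  T0:  M=3  r_T0=2 ✓
   6) LOAD T0:  M=3  r_T0=3
   7) CAS  T0:  M=4  r_T0=3 ✓
   8) CAS  T1:  M=4  r_T1=2 ✗
   9) LOAD T1:  M=4  r_T1=4
  10) CAS  T1:  M=5  r_T1=4 ✓
  11) LOAD T1:  M=5  r_T1=5
  12) CAS  T1:  M=6  r_T1=5 ✓
  13) LOAD T1:  M=6  r_T1=6
  14) CAS  T1:  M=7  r_T1=6 ✓
  15) LOAD T1:  M=7  r_T1=7
  16) CAS  T1:  M=8  r_T1=7 ✓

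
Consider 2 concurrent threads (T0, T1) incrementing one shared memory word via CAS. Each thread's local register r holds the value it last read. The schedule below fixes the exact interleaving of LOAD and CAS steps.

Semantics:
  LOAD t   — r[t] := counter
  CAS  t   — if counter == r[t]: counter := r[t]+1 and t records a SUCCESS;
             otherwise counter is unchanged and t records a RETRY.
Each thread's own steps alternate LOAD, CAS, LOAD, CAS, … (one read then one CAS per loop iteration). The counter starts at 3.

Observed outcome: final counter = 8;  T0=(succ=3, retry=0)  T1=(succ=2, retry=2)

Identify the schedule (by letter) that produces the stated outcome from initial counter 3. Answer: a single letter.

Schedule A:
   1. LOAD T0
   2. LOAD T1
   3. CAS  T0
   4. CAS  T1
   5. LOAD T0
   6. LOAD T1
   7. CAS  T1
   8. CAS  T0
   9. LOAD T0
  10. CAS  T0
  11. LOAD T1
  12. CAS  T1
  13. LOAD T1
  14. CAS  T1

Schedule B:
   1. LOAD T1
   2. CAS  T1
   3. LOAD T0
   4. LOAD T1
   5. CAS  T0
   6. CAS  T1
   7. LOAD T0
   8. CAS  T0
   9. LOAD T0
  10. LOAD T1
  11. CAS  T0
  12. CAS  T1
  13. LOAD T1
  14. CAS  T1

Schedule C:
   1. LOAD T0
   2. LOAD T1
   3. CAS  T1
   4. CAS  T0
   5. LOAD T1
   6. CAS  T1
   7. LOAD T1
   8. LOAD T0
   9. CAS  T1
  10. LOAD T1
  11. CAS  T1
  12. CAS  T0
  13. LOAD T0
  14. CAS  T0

B

Run B:
1. LOAD T1 → mem=3 r[T1]=3 [LOAD]
2. CAS T1 → mem=4 r[T1]=3 [OK]
3. LOAD T0 → mem=4 r[T0]=4 [LOAD]
4. LOAD T1 → mem=4 r[T1]=4 [LOAD]
5. CAS T0 → mem=5 r[T0]=4 [OK]
6. CAS T1 → mem=5 r[T1]=4 [RETRY]
7. LOAD T0 → mem=5 r[T0]=5 [LOAD]
8. CAS T0 → mem=6 r[T0]=5 [OK]
9. LOAD T0 → mem=6 r[T0]=6 [LOAD]
10. LOAD T1 → mem=6 r[T1]=6 [LOAD]
11. CAS T0 → mem=7 r[T0]=6 [OK]
12. CAS T1 → mem=7 r[T1]=6 [RETRY]
13. LOAD T1 → mem=7 r[T1]=7 [LOAD]
14. CAS T1 → mem=8 r[T1]=7 [OK]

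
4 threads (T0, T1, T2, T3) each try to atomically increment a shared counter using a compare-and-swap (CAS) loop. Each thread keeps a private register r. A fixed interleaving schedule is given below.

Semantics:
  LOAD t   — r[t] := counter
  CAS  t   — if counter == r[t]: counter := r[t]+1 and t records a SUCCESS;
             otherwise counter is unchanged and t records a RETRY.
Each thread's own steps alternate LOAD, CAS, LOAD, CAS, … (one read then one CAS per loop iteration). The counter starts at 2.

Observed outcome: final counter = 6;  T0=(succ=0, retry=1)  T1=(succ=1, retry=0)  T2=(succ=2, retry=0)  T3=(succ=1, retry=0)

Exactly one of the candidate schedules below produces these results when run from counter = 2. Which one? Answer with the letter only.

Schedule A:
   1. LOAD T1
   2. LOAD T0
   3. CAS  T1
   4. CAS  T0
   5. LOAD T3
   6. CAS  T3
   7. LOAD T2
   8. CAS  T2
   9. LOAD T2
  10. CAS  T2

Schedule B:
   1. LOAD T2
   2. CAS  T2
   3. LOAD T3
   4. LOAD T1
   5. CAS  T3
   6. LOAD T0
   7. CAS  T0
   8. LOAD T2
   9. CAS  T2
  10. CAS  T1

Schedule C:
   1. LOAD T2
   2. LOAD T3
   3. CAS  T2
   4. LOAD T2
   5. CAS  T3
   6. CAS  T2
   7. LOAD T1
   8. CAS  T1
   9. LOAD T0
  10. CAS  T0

A

Run A:
[1] T1.load  rd  (counter 2, T1.r 2)
[2] T0.load  rd  (counter 2, T0.r 2)
[3] T1.cas  hit  (counter 3, T1.r 2)
[4] T0.cas  miss  (counter 3, T0.r 2)
[5] T3.load  rd  (counter 3, T3.r 3)
[6] T3.cas  hit  (counter 4, T3.r 3)
[7] T2.load  rd  (counter 4, T2.r 4)
[8] T2.cas  hit  (counter 5, T2.r 4)
[9] T2.load  rd  (counter 5, T2.r 5)
[10] T2.cas  hit  (counter 6, T2.r 5)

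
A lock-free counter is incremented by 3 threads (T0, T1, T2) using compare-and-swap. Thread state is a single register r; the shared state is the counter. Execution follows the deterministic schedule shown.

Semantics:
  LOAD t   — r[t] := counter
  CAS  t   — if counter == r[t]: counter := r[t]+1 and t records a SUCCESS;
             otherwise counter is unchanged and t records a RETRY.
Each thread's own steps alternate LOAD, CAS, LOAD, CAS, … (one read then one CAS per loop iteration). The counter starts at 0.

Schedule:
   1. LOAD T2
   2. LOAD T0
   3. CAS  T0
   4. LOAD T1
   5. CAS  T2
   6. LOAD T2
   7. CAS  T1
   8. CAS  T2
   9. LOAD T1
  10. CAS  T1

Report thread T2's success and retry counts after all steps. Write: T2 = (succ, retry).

   1) LOAD T2:  M=0  r_T2=0
   2) LOAD T0:  M=0  r_T0=0
   3) CAS  T0:  M=1  r_T0=0 ✓
   4) LOAD T1:  M=1  r_T1=1
   5) CAS  T2:  M=1  r_T2=0 ✗
   6) LOAD T2:  M=1  r_T2=1
   7) CAS  T1:  M=2  r_T1=1 ✓
   8) CAS  T2:  M=2  r_T2=1 ✗
   9) LOAD T1:  M=2  r_T1=2
  10) CAS  T1:  M=3  r_T1=2 ✓

T2 = (0, 2)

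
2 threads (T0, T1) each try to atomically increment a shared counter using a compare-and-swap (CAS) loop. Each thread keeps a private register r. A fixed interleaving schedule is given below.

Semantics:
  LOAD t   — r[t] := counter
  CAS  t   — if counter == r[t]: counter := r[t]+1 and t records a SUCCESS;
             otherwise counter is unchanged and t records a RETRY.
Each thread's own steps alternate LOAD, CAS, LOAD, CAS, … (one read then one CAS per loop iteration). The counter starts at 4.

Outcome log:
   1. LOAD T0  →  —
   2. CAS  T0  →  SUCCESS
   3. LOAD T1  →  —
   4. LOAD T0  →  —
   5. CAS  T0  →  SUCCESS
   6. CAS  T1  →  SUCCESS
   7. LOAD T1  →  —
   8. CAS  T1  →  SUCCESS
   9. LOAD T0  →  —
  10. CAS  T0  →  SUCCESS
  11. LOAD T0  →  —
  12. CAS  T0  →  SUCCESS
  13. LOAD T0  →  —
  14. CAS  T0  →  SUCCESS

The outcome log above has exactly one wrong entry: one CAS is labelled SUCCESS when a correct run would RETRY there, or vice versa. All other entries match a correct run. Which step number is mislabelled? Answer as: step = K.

step = 6

Re-executing:
   1) LOAD T0:  M=4  r_T0=4
   2) CAS  T0:  M=5  r_T0=4 ✓
   3) LOAD T1:  M=5  r_T1=5
   4) LOAD T0:  M=5  r_T0=5
   5) CAS  T0:  M=6  r_T0=5 ✓
   6) CAS  T1:  M=6  r_T1=5 ✗
   7) LOAD T1:  M=6  r_T1=6
   8) CAS  T1:  M=7  r_T1=6 ✓
   9) LOAD T0:  M=7  r_T0=7
  10) CAS  T0:  M=8  r_T0=7 ✓
  11) LOAD T0:  M=8  r_T0=8
  12) CAS  T0:  M=9  r_T0=8 ✓
  13) LOAD T0:  M=9  r_T0=9
  14) CAS  T0:  M=10  r_T0=9 ✓
Flip is step 6.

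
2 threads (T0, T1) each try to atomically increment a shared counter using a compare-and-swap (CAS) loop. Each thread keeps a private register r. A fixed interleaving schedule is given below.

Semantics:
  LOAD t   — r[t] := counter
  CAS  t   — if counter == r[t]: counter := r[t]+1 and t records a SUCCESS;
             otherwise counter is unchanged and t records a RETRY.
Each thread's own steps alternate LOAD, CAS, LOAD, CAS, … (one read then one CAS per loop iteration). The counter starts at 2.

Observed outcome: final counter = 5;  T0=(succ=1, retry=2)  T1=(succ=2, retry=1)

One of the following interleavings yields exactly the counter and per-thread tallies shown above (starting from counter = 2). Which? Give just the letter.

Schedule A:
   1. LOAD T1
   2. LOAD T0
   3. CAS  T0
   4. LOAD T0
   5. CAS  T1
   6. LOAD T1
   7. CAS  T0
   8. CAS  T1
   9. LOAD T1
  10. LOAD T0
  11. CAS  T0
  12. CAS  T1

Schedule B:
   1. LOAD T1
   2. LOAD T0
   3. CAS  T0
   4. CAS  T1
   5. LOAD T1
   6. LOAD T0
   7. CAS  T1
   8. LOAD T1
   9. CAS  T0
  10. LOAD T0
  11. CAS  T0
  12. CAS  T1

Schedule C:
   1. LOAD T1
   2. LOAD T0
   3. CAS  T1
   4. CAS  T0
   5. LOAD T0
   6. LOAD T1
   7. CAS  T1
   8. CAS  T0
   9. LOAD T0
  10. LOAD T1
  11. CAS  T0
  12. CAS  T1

C

Simulating candidate C:
1. LOAD T1 → mem=2 r[T1]=2 [LOAD]
2. LOAD T0 → mem=2 r[T0]=2 [LOAD]
3. CAS T1 → mem=3 r[T1]=2 [OK]
4. CAS T0 → mem=3 r[T0]=2 [RETRY]
5. LOAD T0 → mem=3 r[T0]=3 [LOAD]
6. LOAD T1 → mem=3 r[T1]=3 [LOAD]
7. CAS T1 → mem=4 r[T1]=3 [OK]
8. CAS T0 → mem=4 r[T0]=3 [RETRY]
9. LOAD T0 → mem=4 r[T0]=4 [LOAD]
10. LOAD T1 → mem=4 r[T1]=4 [LOAD]
11. CAS T0 → mem=5 r[T0]=4 [OK]
12. CAS T1 → mem=5 r[T1]=4 [RETRY]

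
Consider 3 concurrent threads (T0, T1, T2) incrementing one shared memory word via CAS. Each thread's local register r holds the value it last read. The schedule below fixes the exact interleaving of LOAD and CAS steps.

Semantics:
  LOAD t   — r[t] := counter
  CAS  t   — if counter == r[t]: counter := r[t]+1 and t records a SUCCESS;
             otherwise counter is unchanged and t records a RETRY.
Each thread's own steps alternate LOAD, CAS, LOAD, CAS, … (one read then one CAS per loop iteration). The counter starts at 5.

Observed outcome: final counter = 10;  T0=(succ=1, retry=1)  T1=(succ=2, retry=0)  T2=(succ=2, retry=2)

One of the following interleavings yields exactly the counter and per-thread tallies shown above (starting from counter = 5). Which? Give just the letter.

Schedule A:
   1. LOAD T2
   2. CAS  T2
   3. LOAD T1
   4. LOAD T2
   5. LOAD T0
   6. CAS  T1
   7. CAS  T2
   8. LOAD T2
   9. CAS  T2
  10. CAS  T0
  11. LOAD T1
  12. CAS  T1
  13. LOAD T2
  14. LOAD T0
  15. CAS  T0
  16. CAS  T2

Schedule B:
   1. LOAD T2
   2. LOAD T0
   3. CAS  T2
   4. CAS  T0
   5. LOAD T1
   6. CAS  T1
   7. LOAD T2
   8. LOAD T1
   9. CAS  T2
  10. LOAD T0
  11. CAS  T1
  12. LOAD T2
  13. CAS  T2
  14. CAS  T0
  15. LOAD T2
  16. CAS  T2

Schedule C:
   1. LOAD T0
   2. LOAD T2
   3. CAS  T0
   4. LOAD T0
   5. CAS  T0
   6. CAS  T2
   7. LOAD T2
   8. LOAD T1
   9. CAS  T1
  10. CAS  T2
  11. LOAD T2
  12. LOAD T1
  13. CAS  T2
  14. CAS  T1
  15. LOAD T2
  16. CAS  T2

Simulating candidate A:
1. LOAD T2 → mem=5 r[T2]=5 [LOAD]
2. CAS T2 → mem=6 r[T2]=5 [OK]
3. LOAD T1 → mem=6 r[T1]=6 [LOAD]
4. LOAD T2 → mem=6 r[T2]=6 [LOAD]
5. LOAD T0 → mem=6 r[T0]=6 [LOAD]
6. CAS T1 → mem=7 r[T1]=6 [OK]
7. CAS T2 → mem=7 r[T2]=6 [RETRY]
8. LOAD T2 → mem=7 r[T2]=7 [LOAD]
9. CAS T2 → mem=8 r[T2]=7 [OK]
10. CAS T0 → mem=8 r[T0]=6 [RETRY]
11. LOAD T1 → mem=8 r[T1]=8 [LOAD]
12. CAS T1 → mem=9 r[T1]=8 [OK]
13. LOAD T2 → mem=9 r[T2]=9 [LOAD]
14. LOAD T0 → mem=9 r[T0]=9 [LOAD]
15. CAS T0 → mem=10 r[T0]=9 [OK]
16. CAS T2 → mem=10 r[T2]=9 [RETRY]

A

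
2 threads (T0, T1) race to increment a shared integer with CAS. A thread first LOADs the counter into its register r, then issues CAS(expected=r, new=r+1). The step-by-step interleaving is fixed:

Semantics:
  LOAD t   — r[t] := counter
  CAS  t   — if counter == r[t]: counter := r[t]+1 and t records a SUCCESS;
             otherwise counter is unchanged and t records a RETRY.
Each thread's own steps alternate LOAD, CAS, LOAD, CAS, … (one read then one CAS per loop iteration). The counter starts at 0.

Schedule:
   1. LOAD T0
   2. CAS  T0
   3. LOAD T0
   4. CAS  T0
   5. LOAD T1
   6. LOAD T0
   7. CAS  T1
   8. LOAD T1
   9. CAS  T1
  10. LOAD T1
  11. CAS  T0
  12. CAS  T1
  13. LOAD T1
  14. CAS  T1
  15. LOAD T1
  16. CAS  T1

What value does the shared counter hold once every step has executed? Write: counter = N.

counter = 7

[1] T0.load  rd  (counter 0, T0.r 0)
[2] T0.cas  hit  (counter 1, T0.r 0)
[3] T0.load  rd  (counter 1, T0.r 1)
[4] T0.cas  hit  (counter 2, T0.r 1)
[5] T1.load  rd  (counter 2, T1.r 2)
[6] T0.load  rd  (counter 2, T0.r 2)
[7] T1.cas  hit  (counter 3, T1.r 2)
[8] T1.load  rd  (counter 3, T1.r 3)
[9] T1.cas  hit  (counter 4, T1.r 3)
[10] T1.load  rd  (counter 4, T1.r 4)
[11] T0.cas  miss  (counter 4, T0.r 2)
[12] T1.cas  hit  (counter 5, T1.r 4)
[13] T1.load  rd  (counter 5, T1.r 5)
[14] T1.cas  hit  (counter 6, T1.r 5)
[15] T1.load  rd  (counter 6, T1.r 6)
[16] T1.cas  hit  (counter 7, T1.r 6)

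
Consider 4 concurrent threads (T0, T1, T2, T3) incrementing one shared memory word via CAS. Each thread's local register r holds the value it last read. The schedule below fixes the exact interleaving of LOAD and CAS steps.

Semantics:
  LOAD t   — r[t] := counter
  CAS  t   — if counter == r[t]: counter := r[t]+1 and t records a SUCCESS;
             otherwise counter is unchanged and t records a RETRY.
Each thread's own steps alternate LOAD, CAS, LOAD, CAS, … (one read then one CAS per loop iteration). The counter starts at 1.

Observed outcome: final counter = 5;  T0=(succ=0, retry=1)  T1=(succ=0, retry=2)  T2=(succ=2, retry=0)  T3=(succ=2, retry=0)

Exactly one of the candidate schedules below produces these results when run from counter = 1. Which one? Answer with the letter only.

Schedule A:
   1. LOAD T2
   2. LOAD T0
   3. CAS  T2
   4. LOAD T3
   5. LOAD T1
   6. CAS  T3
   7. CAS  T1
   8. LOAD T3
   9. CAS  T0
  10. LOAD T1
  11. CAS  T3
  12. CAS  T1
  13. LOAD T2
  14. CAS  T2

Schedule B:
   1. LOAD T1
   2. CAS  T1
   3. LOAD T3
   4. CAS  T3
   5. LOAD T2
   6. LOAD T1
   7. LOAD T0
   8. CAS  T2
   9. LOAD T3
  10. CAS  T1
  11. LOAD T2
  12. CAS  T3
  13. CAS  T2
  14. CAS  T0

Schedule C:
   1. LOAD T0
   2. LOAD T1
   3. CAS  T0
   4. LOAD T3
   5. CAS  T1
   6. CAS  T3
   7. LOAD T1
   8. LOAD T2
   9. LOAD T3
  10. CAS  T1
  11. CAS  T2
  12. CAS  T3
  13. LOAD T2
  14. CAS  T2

A

Tracing schedule A:
#1 T2 reads 1
#2 T0 reads 1
#3 T2 CAS(1→2) writes; counter now 2
#4 T3 reads 2
#5 T1 reads 2
#6 T3 CAS(2→3) writes; counter now 3
#7 T1 CAS(2→3) fails; counter now 3
#8 T3 reads 3
#9 T0 CAS(1→2) fails; counter now 3
#10 T1 reads 3
#11 T3 CAS(3→4) writes; counter now 4
#12 T1 CAS(3→4) fails; counter now 4
#13 T2 reads 4
#14 T2 CAS(4→5) writes; counter now 5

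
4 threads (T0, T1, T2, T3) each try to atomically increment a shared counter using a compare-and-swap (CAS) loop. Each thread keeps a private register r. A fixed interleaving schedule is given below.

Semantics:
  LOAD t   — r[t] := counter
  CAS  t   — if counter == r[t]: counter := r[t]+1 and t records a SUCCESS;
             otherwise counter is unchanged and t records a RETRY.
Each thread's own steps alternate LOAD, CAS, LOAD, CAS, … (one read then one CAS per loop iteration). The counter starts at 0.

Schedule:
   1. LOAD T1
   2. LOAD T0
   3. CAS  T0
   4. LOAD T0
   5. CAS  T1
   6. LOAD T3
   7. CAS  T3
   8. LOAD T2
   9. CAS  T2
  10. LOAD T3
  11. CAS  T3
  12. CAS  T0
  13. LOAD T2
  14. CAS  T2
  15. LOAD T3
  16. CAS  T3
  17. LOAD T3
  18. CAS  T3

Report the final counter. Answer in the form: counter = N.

counter = 7

1. LOAD T1 → mem=0 r[T1]=0 [LOAD]
2. LOAD T0 → mem=0 r[T0]=0 [LOAD]
3. CAS T0 → mem=1 r[T0]=0 [OK]
4. LOAD T0 → mem=1 r[T0]=1 [LOAD]
5. CAS T1 → mem=1 r[T1]=0 [RETRY]
6. LOAD T3 → mem=1 r[T3]=1 [LOAD]
7. CAS T3 → mem=2 r[T3]=1 [OK]
8. LOAD T2 → mem=2 r[T2]=2 [LOAD]
9. CAS T2 → mem=3 r[T2]=2 [OK]
10. LOAD T3 → mem=3 r[T3]=3 [LOAD]
11. CAS T3 → mem=4 r[T3]=3 [OK]
12. CAS T0 → mem=4 r[T0]=1 [RETRY]
13. LOAD T2 → mem=4 r[T2]=4 [LOAD]
14. CAS T2 → mem=5 r[T2]=4 [OK]
15. LOAD T3 → mem=5 r[T3]=5 [LOAD]
16. CAS T3 → mem=6 r[T3]=5 [OK]
17. LOAD T3 → mem=6 r[T3]=6 [LOAD]
18. CAS T3 → mem=7 r[T3]=6 [OK]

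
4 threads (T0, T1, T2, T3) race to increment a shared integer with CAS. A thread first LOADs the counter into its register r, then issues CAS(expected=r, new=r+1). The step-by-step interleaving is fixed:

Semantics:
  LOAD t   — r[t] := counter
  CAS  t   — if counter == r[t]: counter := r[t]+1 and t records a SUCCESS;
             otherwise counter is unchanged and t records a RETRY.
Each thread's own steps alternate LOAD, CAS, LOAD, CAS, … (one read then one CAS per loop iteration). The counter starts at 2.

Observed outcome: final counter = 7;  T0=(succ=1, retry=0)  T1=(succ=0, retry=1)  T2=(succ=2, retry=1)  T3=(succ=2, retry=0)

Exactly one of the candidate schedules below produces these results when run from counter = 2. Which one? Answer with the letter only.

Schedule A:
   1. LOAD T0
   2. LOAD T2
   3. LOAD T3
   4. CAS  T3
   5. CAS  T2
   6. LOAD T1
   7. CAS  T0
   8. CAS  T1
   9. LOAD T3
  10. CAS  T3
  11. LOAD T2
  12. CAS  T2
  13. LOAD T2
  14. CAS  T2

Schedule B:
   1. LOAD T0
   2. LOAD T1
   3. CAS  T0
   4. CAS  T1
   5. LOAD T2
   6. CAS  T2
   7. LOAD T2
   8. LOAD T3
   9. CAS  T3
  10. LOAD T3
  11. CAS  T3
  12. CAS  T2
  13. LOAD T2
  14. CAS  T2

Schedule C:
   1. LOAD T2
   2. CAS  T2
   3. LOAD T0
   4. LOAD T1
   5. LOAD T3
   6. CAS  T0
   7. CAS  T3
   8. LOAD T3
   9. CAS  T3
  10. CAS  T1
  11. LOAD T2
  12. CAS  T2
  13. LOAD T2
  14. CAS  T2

Simulating candidate B:
T0 LOAD — after: cnt=2, r=2 — load
T1 LOAD — after: cnt=2, r=2 — load
T0 CAS — after: cnt=3, r=2 — ok
T1 CAS — after: cnt=3, r=2 — retry
T2 LOAD — after: cnt=3, r=3 — load
T2 CAS — after: cnt=4, r=3 — ok
T2 LOAD — after: cnt=4, r=4 — load
T3 LOAD — after: cnt=4, r=4 — load
T3 CAS — after: cnt=5, r=4 — ok
T3 LOAD — after: cnt=5, r=5 — load
T3 CAS — after: cnt=6, r=5 — ok
T2 CAS — after: cnt=6, r=4 — retry
T2 LOAD — after: cnt=6, r=6 — load
T2 CAS — after: cnt=7, r=6 — ok

B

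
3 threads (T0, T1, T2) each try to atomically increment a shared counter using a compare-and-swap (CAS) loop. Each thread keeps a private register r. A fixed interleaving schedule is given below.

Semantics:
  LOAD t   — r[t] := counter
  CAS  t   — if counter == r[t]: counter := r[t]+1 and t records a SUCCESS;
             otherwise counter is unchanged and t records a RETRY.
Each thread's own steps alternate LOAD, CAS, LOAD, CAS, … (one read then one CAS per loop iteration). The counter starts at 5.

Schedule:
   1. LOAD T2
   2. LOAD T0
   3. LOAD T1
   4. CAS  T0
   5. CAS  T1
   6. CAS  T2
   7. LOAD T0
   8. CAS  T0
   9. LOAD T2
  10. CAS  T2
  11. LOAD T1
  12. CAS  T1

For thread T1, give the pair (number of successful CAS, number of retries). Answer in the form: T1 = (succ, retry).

   1) LOAD T2:  M=5  r_T2=5
   2) LOAD T0:  M=5  r_T0=5
   3) LOAD T1:  M=5  r_T1=5
   4) CAS  T0:  M=6  r_T0=5 ✓
   5) CAS  T1:  M=6  r_T1=5 ✗
   6) CAS  T2:  M=6  r_T2=5 ✗
   7) LOAD T0:  M=6  r_T0=6
   8) CAS  T0:  M=7  r_T0=6 ✓
   9) LOAD T2:  M=7  r_T2=7
  10) CAS  T2:  M=8  r_T2=7 ✓
  11) LOAD T1:  M=8  r_T1=8
  12) CAS  T1:  M=9  r_T1=8 ✓

T1 = (1, 1)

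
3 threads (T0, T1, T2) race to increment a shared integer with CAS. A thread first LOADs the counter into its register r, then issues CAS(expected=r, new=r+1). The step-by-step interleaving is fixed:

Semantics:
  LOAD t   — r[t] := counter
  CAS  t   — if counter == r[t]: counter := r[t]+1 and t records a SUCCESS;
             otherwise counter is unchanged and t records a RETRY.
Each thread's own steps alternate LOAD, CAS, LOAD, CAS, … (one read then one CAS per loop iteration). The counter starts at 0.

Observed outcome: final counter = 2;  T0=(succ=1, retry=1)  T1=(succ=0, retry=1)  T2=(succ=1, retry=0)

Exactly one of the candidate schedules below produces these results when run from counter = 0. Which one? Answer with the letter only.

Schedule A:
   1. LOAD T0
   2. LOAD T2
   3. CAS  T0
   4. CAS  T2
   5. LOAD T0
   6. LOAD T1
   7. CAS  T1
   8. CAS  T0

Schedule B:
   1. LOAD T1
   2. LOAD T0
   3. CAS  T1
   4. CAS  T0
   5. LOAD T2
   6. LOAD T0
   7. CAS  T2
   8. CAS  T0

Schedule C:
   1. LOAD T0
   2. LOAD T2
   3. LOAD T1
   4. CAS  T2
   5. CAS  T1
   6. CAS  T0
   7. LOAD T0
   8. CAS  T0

Run C:
1. LOAD T0 → mem=0 r[T0]=0 [LOAD]
2. LOAD T2 → mem=0 r[T2]=0 [LOAD]
3. LOAD T1 → mem=0 r[T1]=0 [LOAD]
4. CAS T2 → mem=1 r[T2]=0 [OK]
5. CAS T1 → mem=1 r[T1]=0 [RETRY]
6. CAS T0 → mem=1 r[T0]=0 [RETRY]
7. LOAD T0 → mem=1 r[T0]=1 [LOAD]
8. CAS T0 → mem=2 r[T0]=1 [OK]

C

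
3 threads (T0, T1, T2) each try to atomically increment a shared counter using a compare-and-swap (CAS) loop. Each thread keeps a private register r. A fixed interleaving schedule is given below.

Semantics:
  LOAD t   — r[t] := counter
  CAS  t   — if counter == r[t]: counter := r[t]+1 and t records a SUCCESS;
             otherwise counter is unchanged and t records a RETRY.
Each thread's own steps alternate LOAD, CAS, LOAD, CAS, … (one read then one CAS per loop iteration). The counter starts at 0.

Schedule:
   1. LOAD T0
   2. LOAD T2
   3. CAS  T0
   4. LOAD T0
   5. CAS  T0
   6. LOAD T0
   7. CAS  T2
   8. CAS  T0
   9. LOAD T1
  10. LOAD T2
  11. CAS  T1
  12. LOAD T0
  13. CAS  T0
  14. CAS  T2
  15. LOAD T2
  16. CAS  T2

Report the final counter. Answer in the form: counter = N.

counter = 6

T0 LOAD — after: cnt=0, r=0 — load
T2 LOAD — after: cnt=0, r=0 — load
T0 CAS — after: cnt=1, r=0 — ok
T0 LOAD — after: cnt=1, r=1 — load
T0 CAS — after: cnt=2, r=1 — ok
T0 LOAD — after: cnt=2, r=2 — load
T2 CAS — after: cnt=2, r=0 — retry
T0 CAS — after: cnt=3, r=2 — ok
T1 LOAD — after: cnt=3, r=3 — load
T2 LOAD — after: cnt=3, r=3 — load
T1 CAS — after: cnt=4, r=3 — ok
T0 LOAD — after: cnt=4, r=4 — load
T0 CAS — after: cnt=5, r=4 — ok
T2 CAS — after: cnt=5, r=3 — retry
T2 LOAD — after: cnt=5, r=5 — load
T2 CAS — after: cnt=6, r=5 — ok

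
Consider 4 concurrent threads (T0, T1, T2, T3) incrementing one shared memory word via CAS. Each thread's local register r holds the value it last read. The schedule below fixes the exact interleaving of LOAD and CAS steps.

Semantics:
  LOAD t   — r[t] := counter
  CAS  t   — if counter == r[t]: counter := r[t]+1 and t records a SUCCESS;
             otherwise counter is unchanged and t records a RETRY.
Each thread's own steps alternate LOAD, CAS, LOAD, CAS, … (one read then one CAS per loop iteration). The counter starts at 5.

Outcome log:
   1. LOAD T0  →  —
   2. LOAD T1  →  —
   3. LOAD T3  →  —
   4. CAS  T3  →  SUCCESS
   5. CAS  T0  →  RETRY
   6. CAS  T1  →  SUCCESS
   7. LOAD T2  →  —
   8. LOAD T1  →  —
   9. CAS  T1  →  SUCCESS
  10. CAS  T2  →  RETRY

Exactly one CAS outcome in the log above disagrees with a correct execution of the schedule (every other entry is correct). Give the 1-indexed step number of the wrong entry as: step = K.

Reference trace:
#1 T0 reads 5
#2 T1 reads 5
#3 T3 reads 5
#4 T3 CAS(5→6) writes; counter now 6
#5 T0 CAS(5→6) fails; counter now 6
#6 T1 CAS(5→6) fails; counter now 6
#7 T2 reads 6
#8 T1 reads 6
#9 T1 CAS(6→7) writes; counter now 7
#10 T2 CAS(6→7) fails; counter now 7
Log disagrees first at step 6.

step = 6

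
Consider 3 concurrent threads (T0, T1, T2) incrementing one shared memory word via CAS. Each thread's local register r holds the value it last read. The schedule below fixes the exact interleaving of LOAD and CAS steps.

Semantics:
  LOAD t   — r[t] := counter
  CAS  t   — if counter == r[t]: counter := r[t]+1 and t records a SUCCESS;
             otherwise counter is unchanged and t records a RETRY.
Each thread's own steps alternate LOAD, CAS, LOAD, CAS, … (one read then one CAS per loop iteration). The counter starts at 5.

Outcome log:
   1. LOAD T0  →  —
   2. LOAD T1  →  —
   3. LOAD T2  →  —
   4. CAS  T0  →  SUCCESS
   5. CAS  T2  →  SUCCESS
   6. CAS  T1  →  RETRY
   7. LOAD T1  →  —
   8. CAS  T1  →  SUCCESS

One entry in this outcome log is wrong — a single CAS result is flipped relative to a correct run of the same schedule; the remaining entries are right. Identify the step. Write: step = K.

Re-executing:
step 1: T0 LOAD ⇒ load; ctr=5 reg=5
step 2: T1 LOAD ⇒ load; ctr=5 reg=5
step 3: T2 LOAD ⇒ load; ctr=5 reg=5
step 4: T0 CAS ⇒ ok; ctr=6 reg=5
step 5: T2 CAS ⇒ retry; ctr=6 reg=5
step 6: T1 CAS ⇒ retry; ctr=6 reg=5
step 7: T1 LOAD ⇒ load; ctr=6 reg=6
step 8: T1 CAS ⇒ ok; ctr=7 reg=6
Flip is step 5.

step = 5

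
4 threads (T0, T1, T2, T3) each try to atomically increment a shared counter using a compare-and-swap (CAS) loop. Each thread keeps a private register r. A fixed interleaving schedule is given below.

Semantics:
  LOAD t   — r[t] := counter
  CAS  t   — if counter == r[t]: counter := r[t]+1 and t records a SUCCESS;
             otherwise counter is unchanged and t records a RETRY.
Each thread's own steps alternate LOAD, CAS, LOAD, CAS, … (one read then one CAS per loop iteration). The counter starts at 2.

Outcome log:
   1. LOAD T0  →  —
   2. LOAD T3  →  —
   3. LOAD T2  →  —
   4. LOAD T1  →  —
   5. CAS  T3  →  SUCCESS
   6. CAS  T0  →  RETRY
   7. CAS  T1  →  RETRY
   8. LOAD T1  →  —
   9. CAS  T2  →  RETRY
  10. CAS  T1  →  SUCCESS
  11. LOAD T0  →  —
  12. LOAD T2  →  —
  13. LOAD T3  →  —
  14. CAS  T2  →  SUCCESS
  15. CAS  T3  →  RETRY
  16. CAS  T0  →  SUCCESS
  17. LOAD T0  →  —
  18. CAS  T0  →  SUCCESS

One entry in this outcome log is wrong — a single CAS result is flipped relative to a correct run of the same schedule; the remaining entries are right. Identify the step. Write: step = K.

step = 16

Re-executing:
   1) LOAD T0:  M=2  r_T0=2
   2) LOAD T3:  M=2  r_T3=2
   3) LOAD T2:  M=2  r_T2=2
   4) LOAD T1:  M=2  r_T1=2
   5) CAS  T3:  M=3  r_T3=2 ✓
   6) CAS  T0:  M=3  r_T0=2 ✗
   7) CAS  T1:  M=3  r_T1=2 ✗
   8) LOAD T1:  M=3  r_T1=3
   9) CAS  T2:  M=3  r_T2=2 ✗
  10) CAS  T1:  M=4  r_T1=3 ✓
  11) LOAD T0:  M=4  r_T0=4
  12) LOAD T2:  M=4  r_T2=4
  13) LOAD T3:  M=4  r_T3=4
  14) CAS  T2:  M=5  r_T2=4 ✓
  15) CAS  T3:  M=5  r_T3=4 ✗
  16) CAS  T0:  M=5  r_T0=4 ✗
  17) LOAD T0:  M=5  r_T0=5
  18) CAS  T0:  M=6  r_T0=5 ✓
Mismatch at 16.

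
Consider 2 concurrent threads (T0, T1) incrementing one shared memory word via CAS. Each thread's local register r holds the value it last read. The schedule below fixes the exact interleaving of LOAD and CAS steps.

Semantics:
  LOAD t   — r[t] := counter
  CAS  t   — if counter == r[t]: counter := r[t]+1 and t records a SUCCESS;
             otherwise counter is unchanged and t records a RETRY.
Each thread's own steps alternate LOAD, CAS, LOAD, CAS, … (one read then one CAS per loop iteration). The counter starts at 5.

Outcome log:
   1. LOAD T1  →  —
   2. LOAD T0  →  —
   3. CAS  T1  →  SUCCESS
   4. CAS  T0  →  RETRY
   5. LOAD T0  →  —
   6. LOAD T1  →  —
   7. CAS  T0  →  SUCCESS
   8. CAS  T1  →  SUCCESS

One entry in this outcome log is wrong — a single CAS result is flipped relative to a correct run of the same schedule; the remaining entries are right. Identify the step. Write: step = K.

Correct run:
#1 T1 reads 5
#2 T0 reads 5
#3 T1 CAS(5→6) writes; counter now 6
#4 T0 CAS(5→6) fails; counter now 6
#5 T0 reads 6
#6 T1 reads 6
#7 T0 CAS(6→7) writes; counter now 7
#8 T1 CAS(6→7) fails; counter now 7
Log disagrees first at step 8.

step = 8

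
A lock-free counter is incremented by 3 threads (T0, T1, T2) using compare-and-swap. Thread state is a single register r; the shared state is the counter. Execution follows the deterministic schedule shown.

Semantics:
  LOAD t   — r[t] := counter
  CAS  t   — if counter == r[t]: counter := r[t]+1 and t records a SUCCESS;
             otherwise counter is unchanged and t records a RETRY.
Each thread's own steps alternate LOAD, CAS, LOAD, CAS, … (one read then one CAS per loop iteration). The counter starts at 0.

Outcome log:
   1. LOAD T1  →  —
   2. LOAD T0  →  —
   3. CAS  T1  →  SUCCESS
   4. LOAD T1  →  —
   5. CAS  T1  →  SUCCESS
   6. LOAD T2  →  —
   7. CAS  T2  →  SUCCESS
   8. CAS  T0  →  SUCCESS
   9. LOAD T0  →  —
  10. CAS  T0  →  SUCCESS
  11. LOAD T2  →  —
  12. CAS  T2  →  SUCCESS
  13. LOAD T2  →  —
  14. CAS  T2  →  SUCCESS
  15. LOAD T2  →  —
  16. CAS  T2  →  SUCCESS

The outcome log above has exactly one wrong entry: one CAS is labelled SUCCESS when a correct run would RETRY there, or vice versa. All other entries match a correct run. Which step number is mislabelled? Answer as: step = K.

Correct run:
[1] T1.load  rd  (counter 0, T1.r 0)
[2] T0.load  rd  (counter 0, T0.r 0)
[3] T1.cas  hit  (counter 1, T1.r 0)
[4] T1.load  rd  (counter 1, T1.r 1)
[5] T1.cas  hit  (counter 2, T1.r 1)
[6] T2.load  rd  (counter 2, T2.r 2)
[7] T2.cas  hit  (counter 3, T2.r 2)
[8] T0.cas  miss  (counter 3, T0.r 0)
[9] T0.load  rd  (counter 3, T0.r 3)
[10] T0.cas  hit  (counter 4, T0.r 3)
[11] T2.load  rd  (counter 4, T2.r 4)
[12] T2.cas  hit  (counter 5, T2.r 4)
[13] T2.load  rd  (counter 5, T2.r 5)
[14] T2.cas  hit  (counter 6, T2.r 5)
[15] T2.load  rd  (counter 6, T2.r 6)
[16] T2.cas  hit  (counter 7, T2.r 6)
Flip is step 8.

step = 8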